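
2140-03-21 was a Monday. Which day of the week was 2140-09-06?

March 2140: 31 − 21 = 10 days remain.
Then April (30), May (31), June (30), July (31), August (31): 30 + 31 + 30 + 31 + 31 = 153 days.
September 1–6, 2140: 6 days.
Total: 10 + 153 + 6 = 169 days.
169 mod 7 = 1, so 1 day after Monday is Tuesday.

Tuesday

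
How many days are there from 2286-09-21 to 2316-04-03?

Day-of-year of September 21, 2286: 264.
Day-of-year of April 3, 2316: 94.
2286 has 365 days, so 365 − 264 = 101 days remain in 2286.
Full years 2287–2315: 23 common + 6 leap = 23×365 + 6×366 = 10591 days.
Total: 101 + 10591 + 94 = 10786 days.

10786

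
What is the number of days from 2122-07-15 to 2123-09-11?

July 2122: 31 − 15 = 16 days remain.
Then 13 full months totalling 396 days.
September 1–11, 2123: 11 days.
Total: 16 + 396 + 11 = 423 days.

423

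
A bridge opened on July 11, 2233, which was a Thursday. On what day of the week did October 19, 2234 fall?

Sunday

Day-of-year of July 11, 2233: 192.
Day-of-year of October 19, 2234: 292.
2233 has 365 days, so 365 − 192 = 173 days remain in 2233.
Total: 173 + 292 = 465 days.
465 mod 7 = 3, so 3 days after Thursday is Sunday.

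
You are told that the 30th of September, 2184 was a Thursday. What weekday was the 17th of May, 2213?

Monday

From September 30, 2184 to September 30, 2212: 28 years, of which 6 contain a Feb 29 — 22×365 + 6×366 = 10226 days.
(2200 is not a leap year (divisible by 100 but not 400).)
September 2212: 30 − 30 = 0 days remain.
Then October (31), November (30), December (31), January (31), February 2213 (28), March (31), April (30): 31 + 30 + 31 + 31 + 28 + 31 + 30 = 212 days.
May 1–17, 2213: 17 days.
Residual: 229 days.
Total: 10455 days.
10455 mod 7 = 4, so 4 days after Thursday is Monday.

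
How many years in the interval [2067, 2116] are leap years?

Years divisible by 4: 2068, 2072, …, 2116 — 13 in all.
Of these, 2100 is divisible by 100 but not 400, so not leap.
Leap years: 13 − 1 = 12.

12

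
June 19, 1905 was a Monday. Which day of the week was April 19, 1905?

Wednesday

Count forward from the earlier date (April 19, 1905) to the later (June 19, 1905):
April 1905: 30 − 19 = 11 days remain.
Then May (31): 31 days.
June 1–19, 1905: 19 days.
Total: 11 + 31 + 19 = 61 days.
61 mod 7 = 5, so 5 days before Monday is Wednesday.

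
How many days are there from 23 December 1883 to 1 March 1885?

434

December 23, 1883 → December 23, 1884: 366 days (1884 is a leap year).
December 1884: 31 − 23 = 8 days remain.
Then January (31), February 1885 (28): 31 + 28 = 59 days.
March 1, 1885: 1 day.
Residual: 68 days.
Total: 434 days.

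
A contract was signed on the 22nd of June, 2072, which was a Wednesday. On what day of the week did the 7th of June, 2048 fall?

Count forward from the earlier date (June 7, 2048) to the later (June 22, 2072):
Day-of-year of June 7, 2048: 159.
Day-of-year of June 22, 2072: 174.
2048 has 366 days, so 366 − 159 = 207 days remain in 2048.
Full years 2049–2071: 18 common + 5 leap = 18×365 + 5×366 = 8400 days.
Total: 207 + 8400 + 174 = 8781 days.
8781 mod 7 = 3, so 3 days before Wednesday is Sunday.

Sunday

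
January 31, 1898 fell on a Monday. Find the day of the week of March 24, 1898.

January 1898: 31 − 31 = 0 days remain.
Then February 1898 (28): 28 days.
March 1–24, 1898: 24 days.
Total: 0 + 28 + 24 = 52 days.
52 mod 7 = 3, so 3 days after Monday is Thursday.

Thursday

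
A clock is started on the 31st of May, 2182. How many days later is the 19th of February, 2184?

629

May 2182: 31 − 31 = 0 days remain.
Then 20 full months totalling 610 days.
February 1–19, 2184: 19 days (2184 is a leap year).
Total: 0 + 610 + 19 = 629 days.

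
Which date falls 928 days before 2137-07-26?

2135-01-10

Count 928 days before July 26, 2137:
January 10, 2135 → January 10, 2136: 365 days.
January 10, 2136 → January 10, 2137: 366 days (2136 is a leap year).
January 2137: 31 − 10 = 21 days remain.
Then February 2137 (28), March (31), April (30), May (31), June (30): 28 + 31 + 30 + 31 + 30 = 150 days.
July 1–26, 2137: 26 days.
Residual: 197 days.
Total: 928 days.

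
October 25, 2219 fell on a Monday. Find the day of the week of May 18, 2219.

Tuesday

Count forward from the earlier date (May 18, 2219) to the later (October 25, 2219):
May 2219: 31 − 18 = 13 days remain.
Then June (30), July (31), August (31), September (30): 30 + 31 + 31 + 30 = 122 days.
October 1–25, 2219: 25 days.
Total: 13 + 122 + 25 = 160 days.
160 mod 7 = 6, so 6 days before Monday is Tuesday.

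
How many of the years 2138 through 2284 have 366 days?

Years divisible by 4: 2140, 2144, …, 2284 — 37 in all.
Of these, 2200 is divisible by 100 but not 400, so not leap.
Leap years: 37 − 1 = 36.

36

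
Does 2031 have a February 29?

2031 is not a leap year.

No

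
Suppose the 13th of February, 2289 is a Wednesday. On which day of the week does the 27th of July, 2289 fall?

February 2289: 28 − 13 = 15 days remain (2289 is not a leap year, so February has 28 days).
Then March (31), April (30), May (31), June (30): 31 + 30 + 31 + 30 = 122 days.
July 1–27, 2289: 27 days.
Total: 15 + 122 + 27 = 164 days.
164 mod 7 = 3, so 3 days after Wednesday is Saturday.

Saturday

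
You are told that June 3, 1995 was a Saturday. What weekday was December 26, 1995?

June 1995: 30 − 3 = 27 days remain.
Then July (31), August (31), September (30), October (31), November (30): 31 + 31 + 30 + 31 + 30 = 153 days.
December 1–26, 1995: 26 days.
Total: 27 + 153 + 26 = 206 days.
206 mod 7 = 3, so 3 days after Saturday is Tuesday.

Tuesday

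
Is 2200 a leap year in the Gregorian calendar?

2200 is not a leap year (divisible by 100 but not 400).

No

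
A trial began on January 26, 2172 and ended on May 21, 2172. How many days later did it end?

116

January 2172: 31 − 26 = 5 days remain.
Then February 2172 (29), March (31), April (30): 29 + 31 + 30 = 90 days.
May 1–21, 2172: 21 days.
Total: 5 + 90 + 21 = 116 days.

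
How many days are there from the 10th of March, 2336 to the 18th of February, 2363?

Day-of-year of March 10, 2336: 70.
Day-of-year of February 18, 2363: 49.
2336 has 366 days, so 366 − 70 = 296 days remain in 2336.
Full years 2337–2362: 20 common + 6 leap = 20×365 + 6×366 = 9496 days.
Total: 296 + 9496 + 49 = 9841 days.

9841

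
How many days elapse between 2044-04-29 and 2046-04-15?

716

Day-of-year of April 29, 2044: 120.
Day-of-year of April 15, 2046: 105.
2044 has 366 days, so 366 − 120 = 246 days remain in 2044.
Full years: 2045: 365. Sum = 365.
Total: 246 + 365 + 105 = 716 days.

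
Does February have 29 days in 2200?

2200 is not a leap year (divisible by 100 but not 400).

No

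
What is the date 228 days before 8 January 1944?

25 May 1943

Count 228 days before January 8, 1944:
Day-of-year of May 25, 1943: 145.
Day-of-year of January 8, 1944: 8.
1943 has 365 days, so 365 − 145 = 220 days remain in 1943.
Total: 220 + 8 = 228 days.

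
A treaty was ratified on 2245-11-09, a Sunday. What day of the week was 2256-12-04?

Thursday

Day-of-year of November 9, 2245: 313.
Day-of-year of December 4, 2256: 339.
2245 has 365 days, so 365 − 313 = 52 days remain in 2245.
Full years 2246–2255: 8 common + 2 leap = 8×365 + 2×366 = 3652 days.
Total: 52 + 3652 + 339 = 4043 days.
4043 mod 7 = 4, so 4 days after Sunday is Thursday.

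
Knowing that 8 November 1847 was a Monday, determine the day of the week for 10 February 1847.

Count forward from the earlier date (February 10, 1847) to the later (November 8, 1847):
February 1847: 28 − 10 = 18 days remain (1847 is not a leap year, so February has 28 days).
Then March (31), April (30), May (31), June (30), July (31), August (31), September (30), October (31): 31 + 30 + 31 + 30 + 31 + 31 + 30 + 31 = 245 days.
November 1–8, 1847: 8 days.
Total: 18 + 245 + 8 = 271 days.
271 mod 7 = 5, so 5 days before Monday is Wednesday.

Wednesday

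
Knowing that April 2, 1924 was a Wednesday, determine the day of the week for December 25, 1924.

Thursday

April 1924: 30 − 2 = 28 days remain.
Then May (31), June (30), July (31), August (31), September (30), October (31), November (30): 31 + 30 + 31 + 31 + 30 + 31 + 30 = 214 days.
December 1–25, 1924: 25 days.
Total: 28 + 214 + 25 = 267 days.
267 mod 7 = 1, so 1 day after Wednesday is Thursday.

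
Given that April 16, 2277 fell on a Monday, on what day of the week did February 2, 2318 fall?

Saturday

Day-of-year of April 16, 2277: 106.
Day-of-year of February 2, 2318: 33.
2277 has 365 days, so 365 − 106 = 259 days remain in 2277.
Full years 2278–2317: 31 common + 9 leap = 31×365 + 9×366 = 14609 days.
Total: 259 + 14609 + 33 = 14901 days.
14901 mod 7 = 5, so 5 days after Monday is Saturday.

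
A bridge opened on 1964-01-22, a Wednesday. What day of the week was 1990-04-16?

Day-of-year of January 22, 1964: 22.
Day-of-year of April 16, 1990: 106.
1964 has 366 days, so 366 − 22 = 344 days remain in 1964.
Full years 1965–1989: 19 common + 6 leap = 19×365 + 6×366 = 9131 days.
Total: 344 + 9131 + 106 = 9581 days.
9581 mod 7 = 5, so 5 days after Wednesday is Monday.

Monday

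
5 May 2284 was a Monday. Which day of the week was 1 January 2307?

Tuesday

Day-of-year of May 5, 2284: 126.
Day-of-year of January 1, 2307: 1.
2284 has 366 days, so 366 − 126 = 240 days remain in 2284.
Full years 2285–2306: 18 common + 4 leap = 18×365 + 4×366 = 8034 days.
Total: 240 + 8034 + 1 = 8275 days.
8275 mod 7 = 1, so 1 day after Monday is Tuesday.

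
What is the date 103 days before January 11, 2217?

September 30, 2216

Count 103 days before January 11, 2217:
September 2216: 30 − 30 = 0 days remain.
Then October (31), November (30), December (31): 31 + 30 + 31 = 92 days.
January 1–11, 2217: 11 days.
Residual: 103 days.
Total: 103 days.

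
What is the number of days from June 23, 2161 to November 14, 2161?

June 2161: 30 − 23 = 7 days remain.
Then July (31), August (31), September (30), October (31): 31 + 31 + 30 + 31 = 123 days.
November 1–14, 2161: 14 days.
Total: 7 + 123 + 14 = 144 days.

144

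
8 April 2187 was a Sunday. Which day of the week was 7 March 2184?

Sunday

Count forward from the earlier date (March 7, 2184) to the later (April 8, 2187):
March 7, 2184 → March 7, 2185: 365 days.
March 7, 2185 → March 7, 2186: 365 days.
March 7, 2186 → March 7, 2187: 365 days.
March 2187: 31 − 7 = 24 days remain.
April 1–8, 2187: 8 days.
Residual: 32 days.
Total: 1127 days.
1127 is a multiple of 7, so 7 March 2184 falls on the same weekday: Sunday.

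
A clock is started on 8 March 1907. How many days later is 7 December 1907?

March 1907: 31 − 8 = 23 days remain.
Then April (30), May (31), June (30), July (31), August (31), September (30), October (31), November (30): 30 + 31 + 30 + 31 + 31 + 30 + 31 + 30 = 244 days.
December 1–7, 1907: 7 days.
Total: 23 + 244 + 7 = 274 days.

274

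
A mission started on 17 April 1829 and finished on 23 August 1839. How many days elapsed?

3780

Day-of-year of April 17, 1829: 107.
Day-of-year of August 23, 1839: 235.
1829 has 365 days, so 365 − 107 = 258 days remain in 1829.
Full years 1830–1838: 7 common + 2 leap = 7×365 + 2×366 = 3287 days.
Total: 258 + 3287 + 235 = 3780 days.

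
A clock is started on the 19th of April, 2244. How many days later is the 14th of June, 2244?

April 2244: 30 − 19 = 11 days remain.
Then May (31): 31 days.
June 1–14, 2244: 14 days.
Total: 11 + 31 + 14 = 56 days.

56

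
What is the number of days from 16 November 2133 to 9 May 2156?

8210

From November 16, 2133 to November 16, 2155: 22 years, of which 5 contain a Feb 29 — 17×365 + 5×366 = 8035 days.
November 2155: 30 − 16 = 14 days remain.
Then December (31), January (31), February 2156 (29), March (31), April (30): 31 + 31 + 29 + 31 + 30 = 152 days.
May 1–9, 2156: 9 days.
Residual: 175 days.
Total: 8210 days.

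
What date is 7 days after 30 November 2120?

7 December 2120

Count 7 days after November 30, 2120:
November 2120: 30 − 30 = 0 days remain.
December 1–7, 2120: 7 days.
Total: 0 + 7 = 7 days.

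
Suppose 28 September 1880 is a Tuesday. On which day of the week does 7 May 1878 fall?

Count forward from the earlier date (May 7, 1878) to the later (September 28, 1880):
Day-of-year of May 7, 1878: 127.
Day-of-year of September 28, 1880: 272.
1878 has 365 days, so 365 − 127 = 238 days remain in 1878.
Full years: 1879: 365. Sum = 365.
Total: 238 + 365 + 272 = 875 days.
875 is a multiple of 7, so 7 May 1878 falls on the same weekday: Tuesday.

Tuesday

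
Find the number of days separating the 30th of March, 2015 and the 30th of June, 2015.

92

March 2015: 31 − 30 = 1 day remains.
Then April (30), May (31): 30 + 31 = 61 days.
June 1–30, 2015: 30 days.
Total: 1 + 61 + 30 = 92 days.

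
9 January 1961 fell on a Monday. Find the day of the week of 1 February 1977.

Day-of-year of January 9, 1961: 9.
Day-of-year of February 1, 1977: 32.
1961 has 365 days, so 365 − 9 = 356 days remain in 1961.
Full years 1962–1976: 11 common + 4 leap = 11×365 + 4×366 = 5479 days.
Total: 356 + 5479 + 32 = 5867 days.
5867 mod 7 = 1, so 1 day after Monday is Tuesday.

Tuesday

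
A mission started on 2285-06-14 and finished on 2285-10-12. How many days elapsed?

June 2285: 30 − 14 = 16 days remain.
Then July (31), August (31), September (30): 31 + 31 + 30 = 92 days.
October 1–12, 2285: 12 days.
Total: 16 + 92 + 12 = 120 days.

120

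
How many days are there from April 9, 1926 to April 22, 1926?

Within April 1926: 22 − 9 = 13 days.

13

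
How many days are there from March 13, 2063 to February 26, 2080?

6194

Day-of-year of March 13, 2063: 72.
Day-of-year of February 26, 2080: 57.
2063 has 365 days, so 365 − 72 = 293 days remain in 2063.
Full years 2064–2079: 12 common + 4 leap = 12×365 + 4×366 = 5844 days.
Total: 293 + 5844 + 57 = 6194 days.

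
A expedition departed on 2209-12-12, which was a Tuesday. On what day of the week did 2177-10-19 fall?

Sunday

Count forward from the earlier date (October 19, 2177) to the later (December 12, 2209):
From October 19, 2177 to October 19, 2209: 32 years, of which 7 contain a Feb 29 — 25×365 + 7×366 = 11687 days.
(2200 is not a leap year (divisible by 100 but not 400).)
October 2209: 31 − 19 = 12 days remain.
Then November (30): 30 days.
December 1–12, 2209: 12 days.
Residual: 54 days.
Total: 11741 days.
11741 mod 7 = 2, so 2 days before Tuesday is Sunday.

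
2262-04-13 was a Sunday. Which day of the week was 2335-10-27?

Day-of-year of April 13, 2262: 103.
Day-of-year of October 27, 2335: 300.
2262 has 365 days, so 365 − 103 = 262 days remain in 2262.
Full years 2263–2334: 55 common + 17 leap = 55×365 + 17×366 = 26297 days.
Total: 262 + 26297 + 300 = 26859 days.
26859 is a multiple of 7, so 2335-10-27 falls on the same weekday: Sunday.

Sunday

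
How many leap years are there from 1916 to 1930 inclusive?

4

Years divisible by 4 in [1916, 1930]: 1916, 1920, 1924, 1928.
No century exceptions apply. Count: 4.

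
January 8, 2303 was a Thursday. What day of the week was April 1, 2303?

Wednesday

January 2303: 31 − 8 = 23 days remain.
Then February 2303 (28), March (31): 28 + 31 = 59 days.
April 1, 2303: 1 day.
Total: 23 + 59 + 1 = 83 days.
83 mod 7 = 6, so 6 days after Thursday is Wednesday.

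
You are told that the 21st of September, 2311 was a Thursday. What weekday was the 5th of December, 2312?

Thursday

Day-of-year of September 21, 2311: 264.
Day-of-year of December 5, 2312: 340.
2311 has 365 days, so 365 − 264 = 101 days remain in 2311.
Total: 101 + 340 = 441 days.
441 is a multiple of 7, so the 5th of December, 2312 falls on the same weekday: Thursday.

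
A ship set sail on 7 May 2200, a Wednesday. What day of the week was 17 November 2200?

May 2200: 31 − 7 = 24 days remain.
Then June (30), July (31), August (31), September (30), October (31): 30 + 31 + 31 + 30 + 31 = 153 days.
November 1–17, 2200: 17 days.
Total: 24 + 153 + 17 = 194 days.
194 mod 7 = 5, so 5 days after Wednesday is Monday.

Monday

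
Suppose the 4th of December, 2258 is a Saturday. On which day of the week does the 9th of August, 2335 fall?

Friday

From December 4, 2258 to December 4, 2334: 76 years, of which 18 contain a Feb 29 — 58×365 + 18×366 = 27758 days.
(2300 is not a leap year (divisible by 100 but not 400).)
December 2334: 31 − 4 = 27 days remain.
Then January (31), February 2335 (28), March (31), April (30), May (31), June (30), July (31): 31 + 28 + 31 + 30 + 31 + 30 + 31 = 212 days.
August 1–9, 2335: 9 days.
Residual: 248 days.
Total: 28006 days.
28006 mod 7 = 6, so 6 days after Saturday is Friday.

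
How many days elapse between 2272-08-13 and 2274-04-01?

596

August 13, 2272 → August 13, 2273: 365 days.
August 2273: 31 − 13 = 18 days remain.
Then September (30), October (31), November (30), December (31), January (31), February 2274 (28), March (31): 30 + 31 + 30 + 31 + 31 + 28 + 31 = 212 days.
April 1, 2274: 1 day.
Residual: 231 days.
Total: 596 days.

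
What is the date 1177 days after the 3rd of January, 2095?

the 25th of March, 2098

Count 1177 days after January 3, 2095:
Day-of-year of January 3, 2095: 3.
Day-of-year of March 25, 2098: 84.
2095 has 365 days, so 365 − 3 = 362 days remain in 2095.
Full years: 2096: 366; 2097: 365. Sum = 731.
Total: 362 + 731 + 84 = 1177 days.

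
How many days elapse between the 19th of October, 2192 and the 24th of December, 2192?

66

October 2192: 31 − 19 = 12 days remain.
Then November (30): 30 days.
December 1–24, 2192: 24 days.
Total: 12 + 30 + 24 = 66 days.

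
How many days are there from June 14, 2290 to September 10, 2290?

June 2290: 30 − 14 = 16 days remain.
Then July (31), August (31): 31 + 31 = 62 days.
September 1–10, 2290: 10 days.
Total: 16 + 62 + 10 = 88 days.

88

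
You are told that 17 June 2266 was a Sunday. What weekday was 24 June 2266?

Sunday

Within June 2266: 24 − 17 = 7 days.
7 is a multiple of 7, so 24 June 2266 falls on the same weekday: Sunday.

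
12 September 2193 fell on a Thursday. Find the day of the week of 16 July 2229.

Thursday

From September 12, 2193 to September 12, 2228: 35 years, of which 8 contain a Feb 29 — 27×365 + 8×366 = 12783 days.
(2200 is not a leap year (divisible by 100 but not 400).)
September 2228: 30 − 12 = 18 days remain.
Then 9 full months totalling 273 days.
July 1–16, 2229: 16 days.
Residual: 307 days.
Total: 13090 days.
13090 is a multiple of 7, so 16 July 2229 falls on the same weekday: Thursday.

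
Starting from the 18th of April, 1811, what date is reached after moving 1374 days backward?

the 14th of July, 1807

Count 1374 days before April 18, 1811:
July 14, 1807 → July 14, 1808: 366 days (1808 is a leap year).
July 14, 1808 → July 14, 1809: 365 days.
July 14, 1809 → July 14, 1810: 365 days.
July 1810: 31 − 14 = 17 days remain.
Then August (31), September (30), October (31), November (30), December (31), January (31), February 1811 (28), March (31): 31 + 30 + 31 + 30 + 31 + 31 + 28 + 31 = 243 days.
April 1–18, 1811: 18 days.
Residual: 278 days.
Total: 1374 days.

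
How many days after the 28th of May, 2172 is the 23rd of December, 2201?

10800

Day-of-year of May 28, 2172: 149.
Day-of-year of December 23, 2201: 357.
2172 has 366 days, so 366 − 149 = 217 days remain in 2172.
Full years 2173–2200: 22 common + 6 leap = 22×365 + 6×366 = 10226 days.
Total: 217 + 10226 + 357 = 10800 days.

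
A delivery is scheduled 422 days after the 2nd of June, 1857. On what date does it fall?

the 29th of July, 1858

Count 422 days after June 2, 1857:
Day-of-year of June 2, 1857: 153.
Day-of-year of July 29, 1858: 210.
1857 has 365 days, so 365 − 153 = 212 days remain in 1857.
Total: 212 + 210 = 422 days.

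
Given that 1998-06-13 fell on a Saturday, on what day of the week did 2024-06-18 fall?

Tuesday

Day-of-year of June 13, 1998: 164.
Day-of-year of June 18, 2024: 170.
1998 has 365 days, so 365 − 164 = 201 days remain in 1998.
Full years 1999–2023: 19 common + 6 leap = 19×365 + 6×366 = 9131 days.
Total: 201 + 9131 + 170 = 9502 days.
9502 mod 7 = 3, so 3 days after Saturday is Tuesday.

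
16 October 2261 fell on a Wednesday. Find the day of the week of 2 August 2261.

Count forward from the earlier date (August 2, 2261) to the later (October 16, 2261):
August 2261: 31 − 2 = 29 days remain.
Then September (30): 30 days.
October 1–16, 2261: 16 days.
Total: 29 + 30 + 16 = 75 days.
75 mod 7 = 5, so 5 days before Wednesday is Friday.

Friday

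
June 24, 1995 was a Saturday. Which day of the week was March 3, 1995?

Friday

Count forward from the earlier date (March 3, 1995) to the later (June 24, 1995):
March 1995: 31 − 3 = 28 days remain.
Then April (30), May (31): 30 + 31 = 61 days.
June 1–24, 1995: 24 days.
Total: 28 + 61 + 24 = 113 days.
113 mod 7 = 1, so 1 day before Saturday is Friday.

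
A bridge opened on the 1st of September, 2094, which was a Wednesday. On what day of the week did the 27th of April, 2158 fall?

Thursday

Day-of-year of September 1, 2094: 244.
Day-of-year of April 27, 2158: 117.
2094 has 365 days, so 365 − 244 = 121 days remain in 2094.
Full years 2095–2157: 48 common + 15 leap = 48×365 + 15×366 = 23010 days.
Total: 121 + 23010 + 117 = 23248 days.
23248 mod 7 = 1, so 1 day after Wednesday is Thursday.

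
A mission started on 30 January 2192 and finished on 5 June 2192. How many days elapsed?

January 2192: 31 − 30 = 1 day remains.
Then February 2192 (29), March (31), April (30), May (31): 29 + 31 + 30 + 31 = 121 days.
June 1–5, 2192: 5 days.
Total: 1 + 121 + 5 = 127 days.

127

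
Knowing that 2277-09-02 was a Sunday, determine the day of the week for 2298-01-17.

Monday

From September 2, 2277 to September 2, 2297: 20 years, of which 5 contain a Feb 29 — 15×365 + 5×366 = 7305 days.
September 2297: 30 − 2 = 28 days remain.
Then October (31), November (30), December (31): 31 + 30 + 31 = 92 days.
January 1–17, 2298: 17 days.
Residual: 137 days.
Total: 7442 days.
7442 mod 7 = 1, so 1 day after Sunday is Monday.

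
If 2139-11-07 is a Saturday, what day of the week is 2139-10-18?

Sunday

Count forward from the earlier date (October 18, 2139) to the later (November 7, 2139):
October 2139: 31 − 18 = 13 days remain.
November 1–7, 2139: 7 days.
Total: 13 + 7 = 20 days.
20 mod 7 = 6, so 6 days before Saturday is Sunday.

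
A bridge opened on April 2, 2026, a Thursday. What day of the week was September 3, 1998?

Count forward from the earlier date (September 3, 1998) to the later (April 2, 2026):
From September 3, 1998 to September 3, 2025: 27 years, of which 7 contain a Feb 29 — 20×365 + 7×366 = 9862 days.
(2000 is a leap year (divisible by 400).)
September 2025: 30 − 3 = 27 days remain.
Then October (31), November (30), December (31), January (31), February 2026 (28), March (31): 31 + 30 + 31 + 31 + 28 + 31 = 182 days.
April 1–2, 2026: 2 days.
Residual: 211 days.
Total: 10073 days.
10073 is a multiple of 7, so September 3, 1998 falls on the same weekday: Thursday.

Thursday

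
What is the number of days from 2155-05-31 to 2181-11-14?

Day-of-year of May 31, 2155: 151.
Day-of-year of November 14, 2181: 318.
2155 has 365 days, so 365 − 151 = 214 days remain in 2155.
Full years 2156–2180: 18 common + 7 leap = 18×365 + 7×366 = 9132 days.
Total: 214 + 9132 + 318 = 9664 days.

9664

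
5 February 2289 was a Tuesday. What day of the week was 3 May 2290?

Day-of-year of February 5, 2289: 36.
Day-of-year of May 3, 2290: 123.
2289 has 365 days, so 365 − 36 = 329 days remain in 2289.
Total: 329 + 123 = 452 days.
452 mod 7 = 4, so 4 days after Tuesday is Saturday.

Saturday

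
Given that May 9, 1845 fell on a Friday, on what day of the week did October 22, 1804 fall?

Count forward from the earlier date (October 22, 1804) to the later (May 9, 1845):
Day-of-year of October 22, 1804: 296.
Day-of-year of May 9, 1845: 129.
1804 has 366 days, so 366 − 296 = 70 days remain in 1804.
Full years 1805–1844: 30 common + 10 leap = 30×365 + 10×366 = 14610 days.
Total: 70 + 14610 + 129 = 14809 days.
14809 mod 7 = 4, so 4 days before Friday is Monday.

Monday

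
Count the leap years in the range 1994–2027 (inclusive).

8

Years divisible by 4 in [1994, 2027]: 1996, 2000, 2004, 2008, 2012, 2016, 2020, 2024.
2000 is divisible by 400, so still leap.
No century exceptions apply. Count: 8.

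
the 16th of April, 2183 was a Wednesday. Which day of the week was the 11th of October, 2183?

Saturday

April 2183: 30 − 16 = 14 days remain.
Then May (31), June (30), July (31), August (31), September (30): 31 + 30 + 31 + 31 + 30 = 153 days.
October 1–11, 2183: 11 days.
Total: 14 + 153 + 11 = 178 days.
178 mod 7 = 3, so 3 days after Wednesday is Saturday.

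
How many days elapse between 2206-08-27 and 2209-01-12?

869

Day-of-year of August 27, 2206: 239.
Day-of-year of January 12, 2209: 12.
2206 has 365 days, so 365 − 239 = 126 days remain in 2206.
Full years: 2207: 365; 2208: 366. Sum = 731.
Total: 126 + 731 + 12 = 869 days.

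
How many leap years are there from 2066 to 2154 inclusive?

21

Years divisible by 4: 2068, 2072, …, 2152 — 22 in all.
Of these, 2100 is divisible by 100 but not 400, so not leap.
Leap years: 22 − 1 = 21.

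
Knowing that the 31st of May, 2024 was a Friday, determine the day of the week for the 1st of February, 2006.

Count forward from the earlier date (February 1, 2006) to the later (May 31, 2024):
Day-of-year of February 1, 2006: 32.
Day-of-year of May 31, 2024: 152.
2006 has 365 days, so 365 − 32 = 333 days remain in 2006.
Full years 2007–2023: 13 common + 4 leap = 13×365 + 4×366 = 6209 days.
Total: 333 + 6209 + 152 = 6694 days.
6694 mod 7 = 2, so 2 days before Friday is Wednesday.

Wednesday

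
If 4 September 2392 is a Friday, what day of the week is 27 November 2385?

Wednesday

Count forward from the earlier date (November 27, 2385) to the later (September 4, 2392):
November 27, 2385 → November 27, 2386: 365 days.
November 27, 2386 → November 27, 2387: 365 days.
November 27, 2387 → November 27, 2388: 366 days (2388 is a leap year).
November 27, 2388 → November 27, 2389: 365 days.
November 27, 2389 → November 27, 2390: 365 days.
November 27, 2390 → November 27, 2391: 365 days.
November 2391: 30 − 27 = 3 days remain.
Then 9 full months totalling 275 days.
September 1–4, 2392: 4 days.
Residual: 282 days.
Total: 2473 days.
2473 mod 7 = 2, so 2 days before Friday is Wednesday.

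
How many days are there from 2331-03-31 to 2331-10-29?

212

March 2331: 31 − 31 = 0 days remain.
Then April (30), May (31), June (30), July (31), August (31), September (30): 30 + 31 + 30 + 31 + 31 + 30 = 183 days.
October 1–29, 2331: 29 days.
Total: 0 + 183 + 29 = 212 days.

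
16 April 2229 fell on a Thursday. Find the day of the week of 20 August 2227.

Count forward from the earlier date (August 20, 2227) to the later (April 16, 2229):
August 20, 2227 → August 20, 2228: 366 days (2228 is a leap year).
August 2228: 31 − 20 = 11 days remain.
Then September (30), October (31), November (30), December (31), January (31), February 2229 (28), March (31): 30 + 31 + 30 + 31 + 31 + 28 + 31 = 212 days.
April 1–16, 2229: 16 days.
Residual: 239 days.
Total: 605 days.
605 mod 7 = 3, so 3 days before Thursday is Monday.

Monday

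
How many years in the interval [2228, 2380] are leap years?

Years divisible by 4: 2228, 2232, …, 2380 — 39 in all.
Of these, 2300 is divisible by 100 but not 400, so not leap.
Leap years: 39 − 1 = 38.

38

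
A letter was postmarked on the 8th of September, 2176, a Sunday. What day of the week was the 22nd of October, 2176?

Tuesday

September 2176: 30 − 8 = 22 days remain.
October 1–22, 2176: 22 days.
Total: 22 + 22 = 44 days.
44 mod 7 = 2, so 2 days after Sunday is Tuesday.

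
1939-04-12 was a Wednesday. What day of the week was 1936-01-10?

Count forward from the earlier date (January 10, 1936) to the later (April 12, 1939):
Day-of-year of January 10, 1936: 10.
Day-of-year of April 12, 1939: 102.
1936 has 366 days, so 366 − 10 = 356 days remain in 1936.
Full years: 1937: 365; 1938: 365. Sum = 730.
Total: 356 + 730 + 102 = 1188 days.
1188 mod 7 = 5, so 5 days before Wednesday is Friday.

Friday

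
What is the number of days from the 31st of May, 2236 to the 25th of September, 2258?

8152

From May 31, 2236 to May 31, 2258: 22 years, of which 5 contain a Feb 29 — 17×365 + 5×366 = 8035 days.
May 2258: 31 − 31 = 0 days remain.
Then June (30), July (31), August (31): 30 + 31 + 31 = 92 days.
September 1–25, 2258: 25 days.
Residual: 117 days.
Total: 8152 days.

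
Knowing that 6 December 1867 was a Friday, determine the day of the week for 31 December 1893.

Day-of-year of December 6, 1867: 340.
Day-of-year of December 31, 1893: 365.
1867 has 365 days, so 365 − 340 = 25 days remain in 1867.
Full years 1868–1892: 18 common + 7 leap = 18×365 + 7×366 = 9132 days.
Total: 25 + 9132 + 365 = 9522 days.
9522 mod 7 = 2, so 2 days after Friday is Sunday.

Sunday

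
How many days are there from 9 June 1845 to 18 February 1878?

11942

Day-of-year of June 9, 1845: 160.
Day-of-year of February 18, 1878: 49.
1845 has 365 days, so 365 − 160 = 205 days remain in 1845.
Full years 1846–1877: 24 common + 8 leap = 24×365 + 8×366 = 11688 days.
Total: 205 + 11688 + 49 = 11942 days.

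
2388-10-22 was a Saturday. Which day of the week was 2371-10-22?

Friday

Count forward from the earlier date (October 22, 2371) to the later (October 22, 2388):
Day-of-year of October 22, 2371: 295.
Day-of-year of October 22, 2388: 296.
2371 has 365 days, so 365 − 295 = 70 days remain in 2371.
Full years 2372–2387: 12 common + 4 leap = 12×365 + 4×366 = 5844 days.
Total: 70 + 5844 + 296 = 6210 days.
6210 mod 7 = 1, so 1 day before Saturday is Friday.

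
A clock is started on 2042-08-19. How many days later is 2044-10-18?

August 19, 2042 → August 19, 2043: 365 days.
August 19, 2043 → August 19, 2044: 366 days (2044 is a leap year).
August 2044: 31 − 19 = 12 days remain.
Then September (30): 30 days.
October 1–18, 2044: 18 days.
Residual: 60 days.
Total: 791 days.

791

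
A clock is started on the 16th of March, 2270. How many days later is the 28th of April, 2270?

43

March 2270: 31 − 16 = 15 days remain.
April 1–28, 2270: 28 days.
Total: 15 + 28 = 43 days.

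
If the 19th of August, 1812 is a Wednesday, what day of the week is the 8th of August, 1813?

Sunday

August 1812: 31 − 19 = 12 days remain.
Then 11 full months totalling 334 days.
August 1–8, 1813: 8 days.
Residual: 354 days.
Total: 354 days.
354 mod 7 = 4, so 4 days after Wednesday is Sunday.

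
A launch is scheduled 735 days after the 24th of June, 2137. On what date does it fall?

the 29th of June, 2139

Count 735 days after June 24, 2137:
June 2137: 30 − 24 = 6 days remain.
Then 23 full months totalling 700 days.
June 1–29, 2139: 29 days.
Total: 6 + 700 + 29 = 735 days.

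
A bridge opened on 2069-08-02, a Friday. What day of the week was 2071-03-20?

Friday

Day-of-year of August 2, 2069: 214.
Day-of-year of March 20, 2071: 79.
2069 has 365 days, so 365 − 214 = 151 days remain in 2069.
Full years: 2070: 365. Sum = 365.
Total: 151 + 365 + 79 = 595 days.
595 is a multiple of 7, so 2071-03-20 falls on the same weekday: Friday.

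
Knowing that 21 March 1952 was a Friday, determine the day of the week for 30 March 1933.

Count forward from the earlier date (March 30, 1933) to the later (March 21, 1952):
Day-of-year of March 30, 1933: 89.
Day-of-year of March 21, 1952: 81.
1933 has 365 days, so 365 − 89 = 276 days remain in 1933.
Full years 1934–1951: 14 common + 4 leap = 14×365 + 4×366 = 6574 days.
Total: 276 + 6574 + 81 = 6931 days.
6931 mod 7 = 1, so 1 day before Friday is Thursday.

Thursday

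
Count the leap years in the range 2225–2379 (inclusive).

37

Years divisible by 4: 2228, 2232, …, 2376 — 38 in all.
Of these, 2300 is divisible by 100 but not 400, so not leap.
Leap years: 38 − 1 = 37.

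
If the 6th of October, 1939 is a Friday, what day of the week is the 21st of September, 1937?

Tuesday

Count forward from the earlier date (September 21, 1937) to the later (October 6, 1939):
September 1937: 30 − 21 = 9 days remain.
Then 24 full months totalling 730 days.
October 1–6, 1939: 6 days.
Total: 9 + 730 + 6 = 745 days.
745 mod 7 = 3, so 3 days before Friday is Tuesday.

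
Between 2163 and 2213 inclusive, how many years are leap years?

12

Years divisible by 4: 2164, 2168, …, 2212 — 13 in all.
Of these, 2200 is divisible by 100 but not 400, so not leap.
Leap years: 13 − 1 = 12.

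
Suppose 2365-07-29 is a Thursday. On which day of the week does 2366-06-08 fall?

July 2365: 31 − 29 = 2 days remain.
Then 10 full months totalling 304 days.
June 1–8, 2366: 8 days.
Residual: 314 days.
Total: 314 days.
314 mod 7 = 6, so 6 days after Thursday is Wednesday.

Wednesday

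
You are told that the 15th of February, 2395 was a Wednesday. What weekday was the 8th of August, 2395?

Tuesday

February 2395: 28 − 15 = 13 days remain (2395 is not a leap year, so February has 28 days).
Then March (31), April (30), May (31), June (30), July (31): 31 + 30 + 31 + 30 + 31 = 153 days.
August 1–8, 2395: 8 days.
Total: 13 + 153 + 8 = 174 days.
174 mod 7 = 6, so 6 days after Wednesday is Tuesday.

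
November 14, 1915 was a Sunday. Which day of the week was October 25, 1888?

Thursday

Count forward from the earlier date (October 25, 1888) to the later (November 14, 1915):
Day-of-year of October 25, 1888: 299.
Day-of-year of November 14, 1915: 318.
1888 has 366 days, so 366 − 299 = 67 days remain in 1888.
Full years 1889–1914: 21 common + 5 leap = 21×365 + 5×366 = 9495 days.
Total: 67 + 9495 + 318 = 9880 days.
9880 mod 7 = 3, so 3 days before Sunday is Thursday.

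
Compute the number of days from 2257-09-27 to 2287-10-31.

From September 27, 2257 to September 27, 2287: 30 years, of which 7 contain a Feb 29 — 23×365 + 7×366 = 10957 days.
September 2287: 30 − 27 = 3 days remain.
October 1–31, 2287: 31 days.
Residual: 34 days.
Total: 10991 days.

10991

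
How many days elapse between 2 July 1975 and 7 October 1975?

July 1975: 31 − 2 = 29 days remain.
Then August (31), September (30): 31 + 30 = 61 days.
October 1–7, 1975: 7 days.
Total: 29 + 61 + 7 = 97 days.

97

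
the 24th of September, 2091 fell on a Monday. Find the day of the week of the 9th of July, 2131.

Monday

From September 24, 2091 to September 24, 2130: 39 years, of which 9 contain a Feb 29 — 30×365 + 9×366 = 14244 days.
(2100 is not a leap year (divisible by 100 but not 400).)
September 2130: 30 − 24 = 6 days remain.
Then 9 full months totalling 273 days.
July 1–9, 2131: 9 days.
Residual: 288 days.
Total: 14532 days.
14532 is a multiple of 7, so the 9th of July, 2131 falls on the same weekday: Monday.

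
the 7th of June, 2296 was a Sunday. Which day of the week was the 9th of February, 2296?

Sunday

Count forward from the earlier date (February 9, 2296) to the later (June 7, 2296):
February 2296: 29 − 9 = 20 days remain (2296 is a leap year, so February has 29 days).
Then March (31), April (30), May (31): 31 + 30 + 31 = 92 days.
June 1–7, 2296: 7 days.
Total: 20 + 92 + 7 = 119 days.
119 is a multiple of 7, so the 9th of February, 2296 falls on the same weekday: Sunday.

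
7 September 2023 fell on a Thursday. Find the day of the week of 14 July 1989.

Count forward from the earlier date (July 14, 1989) to the later (September 7, 2023):
From July 14, 1989 to July 14, 2023: 34 years, of which 8 contain a Feb 29 — 26×365 + 8×366 = 12418 days.
(2000 is a leap year (divisible by 400).)
July 2023: 31 − 14 = 17 days remain.
Then August (31): 31 days.
September 1–7, 2023: 7 days.
Residual: 55 days.
Total: 12473 days.
12473 mod 7 = 6, so 6 days before Thursday is Friday.

Friday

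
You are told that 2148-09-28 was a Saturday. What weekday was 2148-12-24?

Tuesday

September 2148: 30 − 28 = 2 days remain.
Then October (31), November (30): 31 + 30 = 61 days.
December 1–24, 2148: 24 days.
Total: 2 + 61 + 24 = 87 days.
87 mod 7 = 3, so 3 days after Saturday is Tuesday.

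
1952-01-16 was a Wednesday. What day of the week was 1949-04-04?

Count forward from the earlier date (April 4, 1949) to the later (January 16, 1952):
April 4, 1949 → April 4, 1950: 365 days.
April 4, 1950 → April 4, 1951: 365 days.
April 1951: 30 − 4 = 26 days remain.
Then May (31), June (30), July (31), August (31), September (30), October (31), November (30), December (31): 31 + 30 + 31 + 31 + 30 + 31 + 30 + 31 = 245 days.
January 1–16, 1952: 16 days.
Residual: 287 days.
Total: 1017 days.
1017 mod 7 = 2, so 2 days before Wednesday is Monday.

Monday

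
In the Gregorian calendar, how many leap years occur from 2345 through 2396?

Years divisible by 4: 2348, 2352, …, 2396 — 13 in all.
No century exceptions apply. Count: 13.

13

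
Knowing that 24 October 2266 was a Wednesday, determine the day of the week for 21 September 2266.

Count forward from the earlier date (September 21, 2266) to the later (October 24, 2266):
September 2266: 30 − 21 = 9 days remain.
October 1–24, 2266: 24 days.
Total: 9 + 24 = 33 days.
33 mod 7 = 5, so 5 days before Wednesday is Friday.

Friday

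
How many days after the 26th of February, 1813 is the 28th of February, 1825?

4385

Day-of-year of February 26, 1813: 57.
Day-of-year of February 28, 1825: 59.
1813 has 365 days, so 365 − 57 = 308 days remain in 1813.
Full years 1814–1824: 8 common + 3 leap = 8×365 + 3×366 = 4018 days.
Total: 308 + 4018 + 59 = 4385 days.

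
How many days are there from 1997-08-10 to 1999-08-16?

August 10, 1997 → August 10, 1998: 365 days.
August 10, 1998 → August 10, 1999: 365 days.
Within August 1999: 16 − 10 = 6 days.
Total: 736 days.

736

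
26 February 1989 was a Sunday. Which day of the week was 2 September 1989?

Saturday

February 1989: 28 − 26 = 2 days remain (1989 is not a leap year, so February has 28 days).
Then March (31), April (30), May (31), June (30), July (31), August (31): 31 + 30 + 31 + 30 + 31 + 31 = 184 days.
September 1–2, 1989: 2 days.
Total: 2 + 184 + 2 = 188 days.
188 mod 7 = 6, so 6 days after Sunday is Saturday.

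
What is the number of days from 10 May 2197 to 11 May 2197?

Within May 2197: 11 − 10 = 1 day.

1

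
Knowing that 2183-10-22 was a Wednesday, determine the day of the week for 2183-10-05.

Count forward from the earlier date (October 5, 2183) to the later (October 22, 2183):
Within October 2183: 22 − 5 = 17 days.
17 mod 7 = 3, so 3 days before Wednesday is Sunday.

Sunday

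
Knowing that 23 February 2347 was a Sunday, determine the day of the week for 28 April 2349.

Thursday

Day-of-year of February 23, 2347: 54.
Day-of-year of April 28, 2349: 118.
2347 has 365 days, so 365 − 54 = 311 days remain in 2347.
Full years: 2348: 366. Sum = 366.
Total: 311 + 366 + 118 = 795 days.
795 mod 7 = 4, so 4 days after Sunday is Thursday.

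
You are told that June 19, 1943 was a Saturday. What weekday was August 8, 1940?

Count forward from the earlier date (August 8, 1940) to the later (June 19, 1943):
Day-of-year of August 8, 1940: 221.
Day-of-year of June 19, 1943: 170.
1940 has 366 days, so 366 − 221 = 145 days remain in 1940.
Full years: 1941: 365; 1942: 365. Sum = 730.
Total: 145 + 730 + 170 = 1045 days.
1045 mod 7 = 2, so 2 days before Saturday is Thursday.

Thursday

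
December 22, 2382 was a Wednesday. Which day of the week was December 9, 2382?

Thursday

Count forward from the earlier date (December 9, 2382) to the later (December 22, 2382):
Within December 2382: 22 − 9 = 13 days.
13 mod 7 = 6, so 6 days before Wednesday is Thursday.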